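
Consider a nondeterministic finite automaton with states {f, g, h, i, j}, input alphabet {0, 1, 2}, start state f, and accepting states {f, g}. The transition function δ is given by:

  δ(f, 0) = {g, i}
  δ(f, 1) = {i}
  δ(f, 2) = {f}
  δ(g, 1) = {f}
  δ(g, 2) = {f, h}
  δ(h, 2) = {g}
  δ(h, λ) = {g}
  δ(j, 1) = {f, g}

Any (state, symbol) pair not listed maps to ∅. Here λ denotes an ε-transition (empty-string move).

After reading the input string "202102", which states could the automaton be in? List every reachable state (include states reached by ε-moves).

Start in {f}.
Read '2': f→{f}; now {f}.
Read '0': f→{g, i}; now {g, i}.
Read '2': g→{f, h}, i→∅; union {f, h}; ε-closure = {f, g, h}.
Read '1': f→{i}, g→{f}, h→∅; now {f, i}.
Read '0': f→{g, i}, i→∅; now {g, i}.
Read '2': g→{f, h}, i→∅; union {f, h}; ε-closure = {f, g, h}.

{f, g, h}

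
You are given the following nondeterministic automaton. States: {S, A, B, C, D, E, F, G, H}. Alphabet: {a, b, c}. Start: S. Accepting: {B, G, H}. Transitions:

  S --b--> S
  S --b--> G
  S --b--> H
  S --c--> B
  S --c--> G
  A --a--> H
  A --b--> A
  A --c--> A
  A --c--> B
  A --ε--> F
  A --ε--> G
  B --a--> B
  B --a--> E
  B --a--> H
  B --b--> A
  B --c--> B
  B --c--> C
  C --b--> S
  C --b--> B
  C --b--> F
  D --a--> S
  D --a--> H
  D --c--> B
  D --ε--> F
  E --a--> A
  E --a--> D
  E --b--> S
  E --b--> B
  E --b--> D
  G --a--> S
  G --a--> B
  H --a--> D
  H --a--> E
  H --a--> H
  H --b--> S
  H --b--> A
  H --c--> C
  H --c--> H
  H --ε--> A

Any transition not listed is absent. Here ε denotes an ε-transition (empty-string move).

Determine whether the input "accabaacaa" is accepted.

No

Start in {S}.
Read 'a': {S} → ∅.
The set is empty and remains empty for the remaining 9 symbols.
The final set ∅ contains no accepting state.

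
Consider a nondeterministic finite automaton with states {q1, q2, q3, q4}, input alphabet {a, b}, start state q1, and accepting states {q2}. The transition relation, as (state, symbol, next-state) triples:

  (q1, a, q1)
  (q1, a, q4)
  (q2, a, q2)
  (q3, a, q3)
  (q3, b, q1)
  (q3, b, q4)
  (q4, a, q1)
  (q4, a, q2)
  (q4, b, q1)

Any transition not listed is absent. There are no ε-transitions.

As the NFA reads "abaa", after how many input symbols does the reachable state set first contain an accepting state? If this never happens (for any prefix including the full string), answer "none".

4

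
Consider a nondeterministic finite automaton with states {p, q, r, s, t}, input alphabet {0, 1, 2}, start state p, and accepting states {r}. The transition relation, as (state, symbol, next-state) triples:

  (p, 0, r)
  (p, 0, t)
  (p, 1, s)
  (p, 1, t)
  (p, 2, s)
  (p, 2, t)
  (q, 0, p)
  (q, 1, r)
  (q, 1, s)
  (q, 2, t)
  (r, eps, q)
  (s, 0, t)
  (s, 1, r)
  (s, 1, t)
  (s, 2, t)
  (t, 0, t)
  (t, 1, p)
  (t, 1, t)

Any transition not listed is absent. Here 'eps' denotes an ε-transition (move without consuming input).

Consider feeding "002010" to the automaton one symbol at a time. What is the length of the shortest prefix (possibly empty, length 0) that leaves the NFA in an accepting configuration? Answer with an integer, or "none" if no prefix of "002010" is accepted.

1

Start in {p}.
Read '0': {p} → {q, r, t}.
None of the earlier sets intersect F, but {q, r, t} does.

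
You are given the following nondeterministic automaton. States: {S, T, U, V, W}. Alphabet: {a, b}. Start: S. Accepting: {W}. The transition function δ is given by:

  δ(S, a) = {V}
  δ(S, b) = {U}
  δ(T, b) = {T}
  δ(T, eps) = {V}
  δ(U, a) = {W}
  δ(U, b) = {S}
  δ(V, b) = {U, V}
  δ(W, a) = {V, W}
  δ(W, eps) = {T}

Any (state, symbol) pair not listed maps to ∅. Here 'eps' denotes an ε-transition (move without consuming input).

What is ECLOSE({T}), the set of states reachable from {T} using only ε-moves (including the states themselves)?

Begin with {T}.
ε-move T → V; add V.

{T, V}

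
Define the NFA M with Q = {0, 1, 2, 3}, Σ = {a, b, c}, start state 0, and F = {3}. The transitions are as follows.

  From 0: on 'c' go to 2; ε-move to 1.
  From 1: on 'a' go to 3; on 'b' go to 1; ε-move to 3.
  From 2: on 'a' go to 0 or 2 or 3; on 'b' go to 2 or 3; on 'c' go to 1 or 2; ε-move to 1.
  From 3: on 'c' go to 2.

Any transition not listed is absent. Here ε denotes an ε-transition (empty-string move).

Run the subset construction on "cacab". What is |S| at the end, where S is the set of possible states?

3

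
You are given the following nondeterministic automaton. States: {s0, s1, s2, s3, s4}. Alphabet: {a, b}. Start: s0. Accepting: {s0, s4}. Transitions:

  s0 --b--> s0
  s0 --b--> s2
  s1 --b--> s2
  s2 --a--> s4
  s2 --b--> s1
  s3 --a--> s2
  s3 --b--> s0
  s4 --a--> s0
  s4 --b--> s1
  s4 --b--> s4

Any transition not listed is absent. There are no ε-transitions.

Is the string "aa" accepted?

Start in {s0}.
Read 'a': {s0} → ∅.
The set is empty and remains empty for the remaining 1 symbol.
The final set ∅ contains no accepting state.

No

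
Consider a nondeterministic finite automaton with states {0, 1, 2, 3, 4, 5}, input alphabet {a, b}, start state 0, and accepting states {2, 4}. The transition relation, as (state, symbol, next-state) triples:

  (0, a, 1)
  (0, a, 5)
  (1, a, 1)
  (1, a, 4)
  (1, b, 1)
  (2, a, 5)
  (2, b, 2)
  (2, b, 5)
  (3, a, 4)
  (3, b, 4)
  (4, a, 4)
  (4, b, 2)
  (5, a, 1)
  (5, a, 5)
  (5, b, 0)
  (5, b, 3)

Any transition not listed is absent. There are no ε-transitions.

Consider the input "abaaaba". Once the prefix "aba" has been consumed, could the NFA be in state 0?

No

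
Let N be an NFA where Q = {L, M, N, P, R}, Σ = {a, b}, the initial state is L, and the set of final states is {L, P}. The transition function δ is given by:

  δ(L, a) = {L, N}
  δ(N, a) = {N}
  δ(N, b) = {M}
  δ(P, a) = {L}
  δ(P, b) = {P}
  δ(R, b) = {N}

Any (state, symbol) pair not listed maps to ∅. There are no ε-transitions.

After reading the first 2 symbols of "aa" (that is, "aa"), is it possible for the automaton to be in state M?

Start in {L}.
Read 'a': L→{L, N}; now {L, N}.
Read 'a': L→{L, N}, N→{N}; now {L, N}.
State M is not in {L, N}.

No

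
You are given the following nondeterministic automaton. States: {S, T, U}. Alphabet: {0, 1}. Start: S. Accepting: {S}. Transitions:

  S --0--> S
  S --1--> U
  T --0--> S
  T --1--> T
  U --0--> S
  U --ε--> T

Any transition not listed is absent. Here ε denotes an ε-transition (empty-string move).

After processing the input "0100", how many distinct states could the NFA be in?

1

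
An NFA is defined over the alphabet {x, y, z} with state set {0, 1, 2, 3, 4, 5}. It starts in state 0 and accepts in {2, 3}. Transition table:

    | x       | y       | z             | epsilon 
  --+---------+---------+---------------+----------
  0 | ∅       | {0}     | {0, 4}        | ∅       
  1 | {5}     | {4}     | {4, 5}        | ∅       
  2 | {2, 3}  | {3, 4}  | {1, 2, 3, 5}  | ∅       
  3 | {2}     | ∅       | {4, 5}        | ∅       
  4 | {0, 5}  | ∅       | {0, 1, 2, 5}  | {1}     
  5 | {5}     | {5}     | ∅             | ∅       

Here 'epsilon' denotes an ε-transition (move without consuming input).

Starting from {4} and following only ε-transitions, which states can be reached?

{1, 4}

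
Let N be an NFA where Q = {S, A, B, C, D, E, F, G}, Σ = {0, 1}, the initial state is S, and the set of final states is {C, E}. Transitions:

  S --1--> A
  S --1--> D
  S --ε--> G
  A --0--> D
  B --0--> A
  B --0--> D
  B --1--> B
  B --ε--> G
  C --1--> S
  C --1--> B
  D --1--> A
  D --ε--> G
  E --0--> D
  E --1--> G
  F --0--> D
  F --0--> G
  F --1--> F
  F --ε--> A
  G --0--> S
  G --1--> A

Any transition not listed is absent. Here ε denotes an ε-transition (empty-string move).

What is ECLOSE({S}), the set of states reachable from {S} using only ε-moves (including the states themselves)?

{S, G}

Begin with {S}.
ε-move S → G; add G.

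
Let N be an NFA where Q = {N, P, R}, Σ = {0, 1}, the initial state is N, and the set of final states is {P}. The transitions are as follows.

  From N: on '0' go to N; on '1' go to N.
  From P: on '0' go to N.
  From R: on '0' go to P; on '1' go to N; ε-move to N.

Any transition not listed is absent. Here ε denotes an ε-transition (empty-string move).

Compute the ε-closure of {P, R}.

{N, P, R}

Begin with {P, R}.
ε-move R → N; add N.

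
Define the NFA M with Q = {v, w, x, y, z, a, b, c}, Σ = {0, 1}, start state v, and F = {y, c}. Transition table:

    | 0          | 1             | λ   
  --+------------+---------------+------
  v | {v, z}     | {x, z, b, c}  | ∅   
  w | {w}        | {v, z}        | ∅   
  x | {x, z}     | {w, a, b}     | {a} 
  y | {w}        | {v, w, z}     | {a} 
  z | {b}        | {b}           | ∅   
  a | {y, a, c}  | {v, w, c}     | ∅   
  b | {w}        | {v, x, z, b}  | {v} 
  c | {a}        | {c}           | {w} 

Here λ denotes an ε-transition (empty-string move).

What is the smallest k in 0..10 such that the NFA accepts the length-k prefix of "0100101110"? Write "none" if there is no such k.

2

Start in {v}.
Read '0': {v} → {v, z}.
Read '1': {v, z} → {v, w, x, z, a, b, c}.
None of the earlier sets intersect F, but {v, w, x, z, a, b, c} does.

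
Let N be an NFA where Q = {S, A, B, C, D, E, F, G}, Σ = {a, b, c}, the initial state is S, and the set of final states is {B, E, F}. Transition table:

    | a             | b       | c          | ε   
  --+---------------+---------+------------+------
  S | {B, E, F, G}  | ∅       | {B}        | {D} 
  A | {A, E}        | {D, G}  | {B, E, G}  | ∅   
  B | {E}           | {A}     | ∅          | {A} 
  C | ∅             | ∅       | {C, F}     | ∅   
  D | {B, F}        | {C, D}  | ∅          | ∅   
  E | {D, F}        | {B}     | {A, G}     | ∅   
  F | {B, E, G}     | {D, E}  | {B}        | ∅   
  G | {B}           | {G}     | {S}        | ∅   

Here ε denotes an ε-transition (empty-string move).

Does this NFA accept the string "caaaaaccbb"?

No

Start: ε-closure({S}) = {S, D}.
Read 'c': S→{B}, D→∅; union {B}; ε-closure = {A, B}.
Read 'a': A→{A, E}, B→{E}; now {A, E}.
Read 'a': A→{A, E}, E→{D, F}; now {A, D, E, F}.
Read 'a': A→{A, E}, D→{B, F}, E→{D, F}, F→{B, E, G}; now {A, B, D, E, F, G}.
Read 'a': A→{A, E}, B→{E}, D→{B, F}, E→{D, F}, F→{B, E, G}, G→{B}; now {A, B, D, E, F, G}.
Read 'a': A→{A, E}, B→{E}, D→{B, F}, E→{D, F}, F→{B, E, G}, G→{B}; now {A, B, D, E, F, G}.
Read 'c': A→{B, E, G}, B→∅, D→∅, E→{A, G}, F→{B}, G→{S}; union {S, A, B, E, G}; ε-closure = {S, A, B, D, E, G}.
Read 'c': S→{B}, A→{B, E, G}, B→∅, D→∅, E→{A, G}, G→{S}; union {S, A, B, E, G}; ε-closure = {S, A, B, D, E, G}.
Read 'b': S→∅, A→{D, G}, B→{A}, D→{C, D}, E→{B}, G→{G}; now {A, B, C, D, G}.
Read 'b': A→{D, G}, B→{A}, C→∅, D→{C, D}, G→{G}; now {A, C, D, G}.
The final set {A, C, D, G} contains no accepting state.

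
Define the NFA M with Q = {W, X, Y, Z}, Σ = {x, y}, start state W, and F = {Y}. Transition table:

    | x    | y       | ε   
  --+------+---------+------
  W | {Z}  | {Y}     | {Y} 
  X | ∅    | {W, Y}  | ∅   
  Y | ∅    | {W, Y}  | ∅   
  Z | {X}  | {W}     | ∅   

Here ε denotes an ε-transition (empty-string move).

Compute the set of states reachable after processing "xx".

{X}

Start: ε-closure({W}) = {W, Y}.
Read 'x': W→{Z}, Y→∅; now {Z}.
Read 'x': Z→{X}; now {X}.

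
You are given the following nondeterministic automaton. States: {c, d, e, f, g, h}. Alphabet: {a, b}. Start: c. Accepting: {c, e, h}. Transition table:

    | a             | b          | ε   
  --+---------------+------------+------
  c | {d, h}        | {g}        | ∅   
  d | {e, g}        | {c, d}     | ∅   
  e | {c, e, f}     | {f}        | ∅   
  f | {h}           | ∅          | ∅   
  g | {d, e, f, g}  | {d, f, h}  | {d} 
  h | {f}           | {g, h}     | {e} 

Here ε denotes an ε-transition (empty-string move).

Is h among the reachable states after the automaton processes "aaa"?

Yes

Start in {c}.
Read 'a': c→{d, h}; union {d, h}; ε-closure = {d, e, h}.
Read 'a': d→{e, g}, e→{c, e, f}, h→{f}; union {c, e, f, g}; ε-closure = {c, d, e, f, g}.
Read 'a': c→{d, h}, d→{e, g}, e→{c, e, f}, f→{h}, g→{d, e, f, g}; now {c, d, e, f, g, h}.
State h is in {c, d, e, f, g, h}.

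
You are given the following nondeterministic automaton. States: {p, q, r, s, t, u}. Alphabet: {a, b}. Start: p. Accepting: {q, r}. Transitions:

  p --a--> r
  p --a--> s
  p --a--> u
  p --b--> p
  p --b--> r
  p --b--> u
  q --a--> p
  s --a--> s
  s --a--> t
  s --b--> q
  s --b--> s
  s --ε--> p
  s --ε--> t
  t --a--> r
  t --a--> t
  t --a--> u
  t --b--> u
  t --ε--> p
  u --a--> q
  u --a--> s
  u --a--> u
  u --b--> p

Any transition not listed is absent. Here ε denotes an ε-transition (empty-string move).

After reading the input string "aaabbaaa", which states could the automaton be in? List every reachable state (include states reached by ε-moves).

Start in {p}.
Read 'a': {p} → {p, r, s, t, u}.
Read 'a': {p, r, s, t, u} → {p, q, r, s, t, u}.
Read 'a': {p, q, r, s, t, u} → {p, q, r, s, t, u}.
Read 'b': {p, q, r, s, t, u} → {p, q, r, s, t, u}.
Read 'b': {p, q, r, s, t, u} → {p, q, r, s, t, u}.
Read 'a': {p, q, r, s, t, u} → {p, q, r, s, t, u}.
Read 'a': {p, q, r, s, t, u} → {p, q, r, s, t, u}.
Read 'a': {p, q, r, s, t, u} → {p, q, r, s, t, u}.

{p, q, r, s, t, u}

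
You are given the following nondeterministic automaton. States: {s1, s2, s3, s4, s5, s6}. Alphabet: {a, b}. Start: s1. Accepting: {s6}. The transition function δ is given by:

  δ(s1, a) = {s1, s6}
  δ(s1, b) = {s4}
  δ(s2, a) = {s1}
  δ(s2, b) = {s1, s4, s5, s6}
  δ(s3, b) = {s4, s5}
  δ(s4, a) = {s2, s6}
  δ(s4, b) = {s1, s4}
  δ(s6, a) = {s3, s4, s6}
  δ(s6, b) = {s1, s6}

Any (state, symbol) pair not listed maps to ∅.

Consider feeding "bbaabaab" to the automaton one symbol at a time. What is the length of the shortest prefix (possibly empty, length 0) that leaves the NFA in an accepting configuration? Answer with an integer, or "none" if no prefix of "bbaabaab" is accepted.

3

Start in {s1}.
Read 'b': {s1} → {s4}.
Read 'b': {s4} → {s1, s4}.
Read 'a': {s1, s4} → {s1, s2, s6}.
None of the earlier sets intersect F, but {s1, s2, s6} does.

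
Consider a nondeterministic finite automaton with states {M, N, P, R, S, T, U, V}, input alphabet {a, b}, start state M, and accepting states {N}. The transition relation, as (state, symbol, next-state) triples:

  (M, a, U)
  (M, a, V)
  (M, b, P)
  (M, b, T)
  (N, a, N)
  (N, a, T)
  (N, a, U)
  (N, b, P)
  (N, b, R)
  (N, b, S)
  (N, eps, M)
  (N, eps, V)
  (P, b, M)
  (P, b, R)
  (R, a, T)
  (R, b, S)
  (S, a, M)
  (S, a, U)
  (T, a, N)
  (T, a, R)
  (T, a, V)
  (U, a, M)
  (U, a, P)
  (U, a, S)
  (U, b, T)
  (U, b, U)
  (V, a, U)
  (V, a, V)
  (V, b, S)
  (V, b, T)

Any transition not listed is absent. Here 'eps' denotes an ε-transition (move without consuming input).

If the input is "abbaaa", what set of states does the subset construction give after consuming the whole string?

{M, N, P, R, S, T, U, V}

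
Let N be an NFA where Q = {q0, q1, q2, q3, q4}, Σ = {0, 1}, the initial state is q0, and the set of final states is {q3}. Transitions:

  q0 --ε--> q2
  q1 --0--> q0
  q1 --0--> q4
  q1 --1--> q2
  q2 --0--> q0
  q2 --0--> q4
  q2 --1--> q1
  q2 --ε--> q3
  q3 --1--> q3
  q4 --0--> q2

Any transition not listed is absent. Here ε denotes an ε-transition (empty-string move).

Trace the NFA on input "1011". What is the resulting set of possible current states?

Start: ε-closure({q0}) = {q0, q2, q3}.
Read '1': {q0, q2, q3} → {q1, q3}.
Read '0': {q1, q3} → {q0, q2, q3, q4}.
Read '1': {q0, q2, q3, q4} → {q1, q3}.
Read '1': {q1, q3} → {q2, q3}.

{q2, q3}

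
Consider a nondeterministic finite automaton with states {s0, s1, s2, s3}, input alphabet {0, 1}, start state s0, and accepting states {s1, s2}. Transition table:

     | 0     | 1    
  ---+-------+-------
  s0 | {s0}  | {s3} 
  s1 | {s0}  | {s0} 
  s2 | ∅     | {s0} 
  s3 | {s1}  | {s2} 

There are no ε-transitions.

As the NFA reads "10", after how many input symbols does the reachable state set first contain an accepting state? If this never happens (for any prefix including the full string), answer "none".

2

Start in {s0}.
Read '1': {s0} → {s3}.
Read '0': {s3} → {s1}.
None of the earlier sets intersect F, but {s1} does.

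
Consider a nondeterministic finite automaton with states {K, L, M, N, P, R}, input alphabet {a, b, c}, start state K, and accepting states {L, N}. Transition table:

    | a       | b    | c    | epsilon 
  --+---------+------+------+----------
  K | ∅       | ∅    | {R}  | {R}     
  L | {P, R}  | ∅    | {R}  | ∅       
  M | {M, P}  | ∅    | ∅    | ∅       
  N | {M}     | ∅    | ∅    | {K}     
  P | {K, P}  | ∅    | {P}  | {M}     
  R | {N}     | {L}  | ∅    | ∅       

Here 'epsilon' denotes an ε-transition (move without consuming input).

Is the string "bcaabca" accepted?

Yes

Start: ε-closure({K}) = {K, R}.
Read 'b': K→∅, R→{L}; now {L}.
Read 'c': L→{R}; now {R}.
Read 'a': R→{N}; union {N}; ε-closure = {K, N, R}.
Read 'a': K→∅, N→{M}, R→{N}; union {M, N}; ε-closure = {K, M, N, R}.
Read 'b': K→∅, M→∅, N→∅, R→{L}; now {L}.
Read 'c': L→{R}; now {R}.
Read 'a': R→{N}; union {N}; ε-closure = {K, N, R}.
The final set {K, N, R} contains the accepting state N.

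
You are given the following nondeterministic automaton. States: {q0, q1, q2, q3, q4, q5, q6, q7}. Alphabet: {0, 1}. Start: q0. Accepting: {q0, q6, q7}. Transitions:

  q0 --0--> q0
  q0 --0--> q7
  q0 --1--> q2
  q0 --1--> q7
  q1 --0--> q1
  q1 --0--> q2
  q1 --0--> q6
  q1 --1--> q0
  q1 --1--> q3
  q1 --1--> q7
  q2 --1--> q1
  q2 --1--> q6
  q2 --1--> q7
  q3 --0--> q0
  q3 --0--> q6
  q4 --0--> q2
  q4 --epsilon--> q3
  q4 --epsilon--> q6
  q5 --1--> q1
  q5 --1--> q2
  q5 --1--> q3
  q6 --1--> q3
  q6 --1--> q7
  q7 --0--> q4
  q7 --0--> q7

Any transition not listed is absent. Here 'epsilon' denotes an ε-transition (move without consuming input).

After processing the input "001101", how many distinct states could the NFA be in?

Start in {q0}.
Read '0': {q0} → {q0, q7}.
Read '0': {q0, q7} → {q0, q3, q4, q6, q7}.
Read '1': {q0, q3, q4, q6, q7} → {q2, q3, q7}.
Read '1': {q2, q3, q7} → {q1, q6, q7}.
Read '0': {q1, q6, q7} → {q1, q2, q3, q4, q6, q7}.
Read '1': {q1, q2, q3, q4, q6, q7} → {q0, q1, q3, q6, q7}.
That set has 5 states.

5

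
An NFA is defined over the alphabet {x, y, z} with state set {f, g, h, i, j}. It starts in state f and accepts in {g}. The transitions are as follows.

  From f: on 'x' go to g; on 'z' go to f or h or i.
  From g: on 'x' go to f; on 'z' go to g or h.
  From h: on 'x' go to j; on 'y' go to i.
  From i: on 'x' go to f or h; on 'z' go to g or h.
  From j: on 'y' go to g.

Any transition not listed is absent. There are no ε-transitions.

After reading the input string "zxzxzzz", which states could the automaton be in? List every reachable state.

Start in {f}.
Read 'z': {f} → {f, h, i}.
Read 'x': {f, h, i} → {f, g, h, j}.
Read 'z': {f, g, h, j} → {f, g, h, i}.
Read 'x': {f, g, h, i} → {f, g, h, j}.
Read 'z': {f, g, h, j} → {f, g, h, i}.
Read 'z': {f, g, h, i} → {f, g, h, i}.
Read 'z': {f, g, h, i} → {f, g, h, i}.

{f, g, h, i}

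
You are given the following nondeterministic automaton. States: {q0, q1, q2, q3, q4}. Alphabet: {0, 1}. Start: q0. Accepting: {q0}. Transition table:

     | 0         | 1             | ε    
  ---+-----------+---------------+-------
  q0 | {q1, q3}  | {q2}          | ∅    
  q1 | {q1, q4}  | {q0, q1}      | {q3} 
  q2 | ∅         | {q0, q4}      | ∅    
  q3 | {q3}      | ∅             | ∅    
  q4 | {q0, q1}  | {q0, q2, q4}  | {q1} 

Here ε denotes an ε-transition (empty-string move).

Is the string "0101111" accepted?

Yes

Start in {q0}.
Read '0': {q0} → {q1, q3}.
Read '1': {q1, q3} → {q0, q1, q3}.
Read '0': {q0, q1, q3} → {q1, q3, q4}.
Read '1': {q1, q3, q4} → {q0, q1, q2, q3, q4}.
Read '1': {q0, q1, q2, q3, q4} → {q0, q1, q2, q3, q4}.
Read '1': {q0, q1, q2, q3, q4} → {q0, q1, q2, q3, q4}.
Read '1': {q0, q1, q2, q3, q4} → {q0, q1, q2, q3, q4}.
The final set {q0, q1, q2, q3, q4} contains the accepting state q0.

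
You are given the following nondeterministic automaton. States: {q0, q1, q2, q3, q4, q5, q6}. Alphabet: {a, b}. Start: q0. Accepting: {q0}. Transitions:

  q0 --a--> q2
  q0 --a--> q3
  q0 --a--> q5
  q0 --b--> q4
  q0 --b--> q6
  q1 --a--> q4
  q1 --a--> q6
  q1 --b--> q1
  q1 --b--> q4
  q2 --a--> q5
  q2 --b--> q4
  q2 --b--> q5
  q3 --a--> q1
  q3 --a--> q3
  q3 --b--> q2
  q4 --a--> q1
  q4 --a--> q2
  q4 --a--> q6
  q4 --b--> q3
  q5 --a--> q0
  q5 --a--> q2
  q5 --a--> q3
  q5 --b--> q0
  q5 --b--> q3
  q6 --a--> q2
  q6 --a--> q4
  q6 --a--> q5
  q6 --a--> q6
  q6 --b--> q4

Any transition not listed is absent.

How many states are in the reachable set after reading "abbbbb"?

6

Start in {q0}.
Read 'a': {q0} → {q2, q3, q5}.
Read 'b': {q2, q3, q5} → {q0, q2, q3, q4, q5}.
Read 'b': {q0, q2, q3, q4, q5} → {q0, q2, q3, q4, q5, q6}.
Read 'b': {q0, q2, q3, q4, q5, q6} → {q0, q2, q3, q4, q5, q6}.
Read 'b': {q0, q2, q3, q4, q5, q6} → {q0, q2, q3, q4, q5, q6}.
Read 'b': {q0, q2, q3, q4, q5, q6} → {q0, q2, q3, q4, q5, q6}.
That set has 6 states.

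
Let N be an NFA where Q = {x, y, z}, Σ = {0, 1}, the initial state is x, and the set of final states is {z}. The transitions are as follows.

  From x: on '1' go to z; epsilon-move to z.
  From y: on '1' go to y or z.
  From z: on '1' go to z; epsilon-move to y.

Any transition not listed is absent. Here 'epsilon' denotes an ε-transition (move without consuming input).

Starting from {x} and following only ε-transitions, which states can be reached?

{x, y, z}

Begin with {x}.
ε-move x → z; add z.
ε-move z → y; add y.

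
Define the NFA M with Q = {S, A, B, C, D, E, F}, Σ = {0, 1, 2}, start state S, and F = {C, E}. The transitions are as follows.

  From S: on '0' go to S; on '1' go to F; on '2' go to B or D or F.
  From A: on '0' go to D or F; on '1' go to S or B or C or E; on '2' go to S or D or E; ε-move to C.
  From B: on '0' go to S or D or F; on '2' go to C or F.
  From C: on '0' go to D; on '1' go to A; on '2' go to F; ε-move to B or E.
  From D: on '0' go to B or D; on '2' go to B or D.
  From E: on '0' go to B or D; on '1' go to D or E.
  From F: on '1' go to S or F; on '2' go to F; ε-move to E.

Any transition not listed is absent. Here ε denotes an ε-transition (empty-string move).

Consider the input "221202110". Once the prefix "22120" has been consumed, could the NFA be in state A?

Start in {S}.
Read '2': {S} → {B, D, E, F}.
Read '2': {B, D, E, F} → {B, C, D, E, F}.
Read '1': {B, C, D, E, F} → {S, A, B, C, D, E, F}.
Read '2': {S, A, B, C, D, E, F} → {S, B, C, D, E, F}.
Read '0': {S, B, C, D, E, F} → {S, B, D, E, F}.
State A is not in {S, B, D, E, F}.

No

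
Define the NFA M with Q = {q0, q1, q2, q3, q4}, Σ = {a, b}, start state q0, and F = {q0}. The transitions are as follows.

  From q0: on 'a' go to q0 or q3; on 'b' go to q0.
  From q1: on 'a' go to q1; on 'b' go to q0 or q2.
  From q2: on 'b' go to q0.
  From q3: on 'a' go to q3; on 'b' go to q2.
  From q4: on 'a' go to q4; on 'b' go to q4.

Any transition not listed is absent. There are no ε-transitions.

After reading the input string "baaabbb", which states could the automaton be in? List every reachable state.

Start in {q0}.
Read 'b': {q0} → {q0}.
Read 'a': {q0} → {q0, q3}.
Read 'a': {q0, q3} → {q0, q3}.
Read 'a': {q0, q3} → {q0, q3}.
Read 'b': {q0, q3} → {q0, q2}.
Read 'b': {q0, q2} → {q0}.
Read 'b': {q0} → {q0}.

{q0}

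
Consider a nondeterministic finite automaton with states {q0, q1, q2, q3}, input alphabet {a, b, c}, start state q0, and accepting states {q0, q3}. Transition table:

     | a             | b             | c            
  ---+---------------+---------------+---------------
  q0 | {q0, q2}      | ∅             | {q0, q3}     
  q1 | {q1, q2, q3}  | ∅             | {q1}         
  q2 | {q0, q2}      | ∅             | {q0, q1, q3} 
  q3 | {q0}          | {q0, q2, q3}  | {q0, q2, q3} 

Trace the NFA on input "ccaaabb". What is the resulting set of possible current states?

Start in {q0}.
Read 'c': q0→{q0, q3}; now {q0, q3}.
Read 'c': q0→{q0, q3}, q3→{q0, q2, q3}; now {q0, q2, q3}.
Read 'a': q0→{q0, q2}, q2→{q0, q2}, q3→{q0}; now {q0, q2}.
Read 'a': q0→{q0, q2}, q2→{q0, q2}; now {q0, q2}.
Read 'a': q0→{q0, q2}, q2→{q0, q2}; now {q0, q2}.
Read 'b': q0→∅, q2→∅; now ∅.
The set is empty and remains empty for the remaining 1 symbol.

∅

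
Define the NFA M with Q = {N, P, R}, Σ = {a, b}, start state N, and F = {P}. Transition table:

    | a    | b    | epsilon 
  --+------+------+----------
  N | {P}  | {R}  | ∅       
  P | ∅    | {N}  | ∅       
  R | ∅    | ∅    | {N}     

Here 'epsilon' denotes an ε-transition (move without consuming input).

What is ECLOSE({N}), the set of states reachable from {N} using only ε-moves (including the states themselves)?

{N}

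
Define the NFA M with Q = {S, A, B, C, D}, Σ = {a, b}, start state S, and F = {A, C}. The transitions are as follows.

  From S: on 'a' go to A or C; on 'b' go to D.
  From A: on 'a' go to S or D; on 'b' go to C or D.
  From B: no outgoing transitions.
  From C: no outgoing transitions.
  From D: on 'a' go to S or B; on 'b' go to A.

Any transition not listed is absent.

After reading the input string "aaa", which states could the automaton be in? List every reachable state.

{S, A, B, C}

Start in {S}.
Read 'a': {S} → {A, C}.
Read 'a': {A, C} → {S, D}.
Read 'a': {S, D} → {S, A, B, C}.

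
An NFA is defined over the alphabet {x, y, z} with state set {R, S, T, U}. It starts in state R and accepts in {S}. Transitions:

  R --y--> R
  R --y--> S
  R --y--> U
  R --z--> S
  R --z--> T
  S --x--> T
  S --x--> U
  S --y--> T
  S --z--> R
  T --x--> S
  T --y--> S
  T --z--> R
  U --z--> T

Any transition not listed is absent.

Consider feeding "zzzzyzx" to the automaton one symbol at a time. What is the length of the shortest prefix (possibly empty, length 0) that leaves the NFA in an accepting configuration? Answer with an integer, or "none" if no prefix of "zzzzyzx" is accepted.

1

Start in {R}.
Read 'z': {R} → {S, T}.
None of the earlier sets intersect F, but {S, T} does.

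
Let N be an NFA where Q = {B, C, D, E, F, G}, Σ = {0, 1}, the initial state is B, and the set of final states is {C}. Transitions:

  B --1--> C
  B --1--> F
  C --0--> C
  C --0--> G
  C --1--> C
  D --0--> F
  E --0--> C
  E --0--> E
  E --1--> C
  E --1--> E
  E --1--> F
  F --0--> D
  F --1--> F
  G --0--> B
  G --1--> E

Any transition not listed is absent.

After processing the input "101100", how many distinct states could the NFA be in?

5

Start in {B}.
Read '1': B→{C, F}; now {C, F}.
Read '0': C→{C, G}, F→{D}; now {C, D, G}.
Read '1': C→{C}, D→∅, G→{E}; now {C, E}.
Read '1': C→{C}, E→{C, E, F}; now {C, E, F}.
Read '0': C→{C, G}, E→{C, E}, F→{D}; now {C, D, E, G}.
Read '0': C→{C, G}, D→{F}, E→{C, E}, G→{B}; now {B, C, E, F, G}.
That set has 5 states.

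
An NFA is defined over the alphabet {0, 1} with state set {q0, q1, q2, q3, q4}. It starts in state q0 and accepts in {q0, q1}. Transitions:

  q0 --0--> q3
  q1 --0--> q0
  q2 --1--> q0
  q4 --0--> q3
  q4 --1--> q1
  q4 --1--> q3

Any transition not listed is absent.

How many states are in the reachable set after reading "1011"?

0

Start in {q0}.
Read '1': {q0} → ∅.
The set is empty and remains empty for the remaining 3 symbols.
That set has 0 states.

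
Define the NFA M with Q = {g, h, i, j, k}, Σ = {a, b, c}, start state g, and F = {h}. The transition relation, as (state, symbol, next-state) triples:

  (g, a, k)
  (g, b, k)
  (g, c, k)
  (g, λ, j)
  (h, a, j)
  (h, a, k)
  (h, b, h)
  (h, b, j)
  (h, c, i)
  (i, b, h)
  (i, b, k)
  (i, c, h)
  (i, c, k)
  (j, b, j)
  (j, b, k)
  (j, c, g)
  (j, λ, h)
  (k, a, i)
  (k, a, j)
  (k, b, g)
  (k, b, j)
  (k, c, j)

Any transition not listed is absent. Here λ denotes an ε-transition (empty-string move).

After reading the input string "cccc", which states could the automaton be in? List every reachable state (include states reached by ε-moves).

Start: ε-closure({g}) = {g, h, j}.
Read 'c': {g, h, j} → {g, h, i, j, k}.
Read 'c': {g, h, i, j, k} → {g, h, i, j, k}.
Read 'c': {g, h, i, j, k} → {g, h, i, j, k}.
Read 'c': {g, h, i, j, k} → {g, h, i, j, k}.

{g, h, i, j, k}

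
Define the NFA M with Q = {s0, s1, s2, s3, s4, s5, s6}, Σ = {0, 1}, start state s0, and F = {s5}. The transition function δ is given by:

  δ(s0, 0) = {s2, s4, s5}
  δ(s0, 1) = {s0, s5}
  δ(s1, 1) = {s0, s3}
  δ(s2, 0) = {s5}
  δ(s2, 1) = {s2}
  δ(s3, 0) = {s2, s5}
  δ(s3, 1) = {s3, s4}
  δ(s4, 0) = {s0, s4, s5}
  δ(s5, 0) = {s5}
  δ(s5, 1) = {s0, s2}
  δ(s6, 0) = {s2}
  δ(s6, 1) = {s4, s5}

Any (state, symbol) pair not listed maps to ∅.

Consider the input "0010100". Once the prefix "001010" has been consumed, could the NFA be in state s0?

Start in {s0}.
Read '0': s0→{s2, s4, s5}; now {s2, s4, s5}.
Read '0': s2→{s5}, s4→{s0, s4, s5}, s5→{s5}; now {s0, s4, s5}.
Read '1': s0→{s0, s5}, s4→∅, s5→{s0, s2}; now {s0, s2, s5}.
Read '0': s0→{s2, s4, s5}, s2→{s5}, s5→{s5}; now {s2, s4, s5}.
Read '1': s2→{s2}, s4→∅, s5→{s0, s2}; now {s0, s2}.
Read '0': s0→{s2, s4, s5}, s2→{s5}; now {s2, s4, s5}.
State s0 is not in {s2, s4, s5}.

No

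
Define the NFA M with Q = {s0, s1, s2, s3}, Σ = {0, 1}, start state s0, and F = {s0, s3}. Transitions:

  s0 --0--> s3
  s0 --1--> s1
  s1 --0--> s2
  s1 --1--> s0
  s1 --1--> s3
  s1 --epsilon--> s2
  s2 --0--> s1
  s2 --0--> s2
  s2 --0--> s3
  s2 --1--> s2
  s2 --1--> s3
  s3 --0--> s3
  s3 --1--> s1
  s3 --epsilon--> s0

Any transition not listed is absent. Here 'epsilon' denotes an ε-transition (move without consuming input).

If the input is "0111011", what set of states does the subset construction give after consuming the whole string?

Start in {s0}.
Read '0': {s0} → {s0, s3}.
Read '1': {s0, s3} → {s1, s2}.
Read '1': {s1, s2} → {s0, s2, s3}.
Read '1': {s0, s2, s3} → {s0, s1, s2, s3}.
Read '0': {s0, s1, s2, s3} → {s0, s1, s2, s3}.
Read '1': {s0, s1, s2, s3} → {s0, s1, s2, s3}.
Read '1': {s0, s1, s2, s3} → {s0, s1, s2, s3}.

{s0, s1, s2, s3}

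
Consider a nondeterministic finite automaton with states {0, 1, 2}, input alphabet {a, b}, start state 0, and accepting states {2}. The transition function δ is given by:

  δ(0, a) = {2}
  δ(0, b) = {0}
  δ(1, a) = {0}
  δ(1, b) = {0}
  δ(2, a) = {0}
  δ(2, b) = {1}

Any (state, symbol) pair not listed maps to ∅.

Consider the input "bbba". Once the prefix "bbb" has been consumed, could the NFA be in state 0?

Start in {0}.
Read 'b': 0→{0}; now {0}.
Read 'b': 0→{0}; now {0}.
Read 'b': 0→{0}; now {0}.
State 0 is in {0}.

Yes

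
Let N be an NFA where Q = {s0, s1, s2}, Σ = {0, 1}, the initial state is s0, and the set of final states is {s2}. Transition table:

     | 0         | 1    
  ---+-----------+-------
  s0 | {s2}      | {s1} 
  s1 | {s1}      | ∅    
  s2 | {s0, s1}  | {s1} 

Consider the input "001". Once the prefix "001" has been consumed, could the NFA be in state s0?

Start in {s0}.
Read '0': {s0} → {s2}.
Read '0': {s2} → {s0, s1}.
Read '1': {s0, s1} → {s1}.
State s0 is not in {s1}.

No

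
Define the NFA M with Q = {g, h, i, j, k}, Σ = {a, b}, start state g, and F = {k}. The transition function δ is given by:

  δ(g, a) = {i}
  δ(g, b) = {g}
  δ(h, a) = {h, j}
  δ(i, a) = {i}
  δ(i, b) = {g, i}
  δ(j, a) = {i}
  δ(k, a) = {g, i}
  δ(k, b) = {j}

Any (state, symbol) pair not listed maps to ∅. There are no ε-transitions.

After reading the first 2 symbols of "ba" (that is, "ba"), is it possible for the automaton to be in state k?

Start in {g}.
Read 'b': g→{g}; now {g}.
Read 'a': g→{i}; now {i}.
State k is not in {i}.

No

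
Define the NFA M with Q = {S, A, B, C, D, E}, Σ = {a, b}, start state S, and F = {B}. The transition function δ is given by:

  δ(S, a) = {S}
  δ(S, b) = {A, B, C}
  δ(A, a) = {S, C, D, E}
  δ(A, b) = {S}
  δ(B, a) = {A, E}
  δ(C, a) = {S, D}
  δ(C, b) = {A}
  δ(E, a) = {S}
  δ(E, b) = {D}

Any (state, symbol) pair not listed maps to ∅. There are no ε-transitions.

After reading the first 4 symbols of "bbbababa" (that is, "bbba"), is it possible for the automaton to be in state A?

Start in {S}.
Read 'b': S→{A, B, C}; now {A, B, C}.
Read 'b': A→{S}, B→∅, C→{A}; now {S, A}.
Read 'b': S→{A, B, C}, A→{S}; now {S, A, B, C}.
Read 'a': S→{S}, A→{S, C, D, E}, B→{A, E}, C→{S, D}; now {S, A, C, D, E}.
State A is in {S, A, C, D, E}.

Yes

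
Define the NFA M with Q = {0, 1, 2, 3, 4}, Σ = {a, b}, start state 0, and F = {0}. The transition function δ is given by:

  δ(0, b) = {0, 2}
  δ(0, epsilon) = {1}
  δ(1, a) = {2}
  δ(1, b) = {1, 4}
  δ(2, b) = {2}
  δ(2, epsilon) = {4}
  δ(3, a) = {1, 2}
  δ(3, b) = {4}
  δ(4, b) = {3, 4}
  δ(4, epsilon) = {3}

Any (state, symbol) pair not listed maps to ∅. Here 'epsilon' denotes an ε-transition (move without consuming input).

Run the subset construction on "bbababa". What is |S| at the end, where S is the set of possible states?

4

Start: ε-closure({0}) = {0, 1}.
Read 'b': {0, 1} → {0, 1, 2, 3, 4}.
Read 'b': {0, 1, 2, 3, 4} → {0, 1, 2, 3, 4}.
Read 'a': {0, 1, 2, 3, 4} → {1, 2, 3, 4}.
Read 'b': {1, 2, 3, 4} → {1, 2, 3, 4}.
Read 'a': {1, 2, 3, 4} → {1, 2, 3, 4}.
Read 'b': {1, 2, 3, 4} → {1, 2, 3, 4}.
Read 'a': {1, 2, 3, 4} → {1, 2, 3, 4}.
That set has 4 states.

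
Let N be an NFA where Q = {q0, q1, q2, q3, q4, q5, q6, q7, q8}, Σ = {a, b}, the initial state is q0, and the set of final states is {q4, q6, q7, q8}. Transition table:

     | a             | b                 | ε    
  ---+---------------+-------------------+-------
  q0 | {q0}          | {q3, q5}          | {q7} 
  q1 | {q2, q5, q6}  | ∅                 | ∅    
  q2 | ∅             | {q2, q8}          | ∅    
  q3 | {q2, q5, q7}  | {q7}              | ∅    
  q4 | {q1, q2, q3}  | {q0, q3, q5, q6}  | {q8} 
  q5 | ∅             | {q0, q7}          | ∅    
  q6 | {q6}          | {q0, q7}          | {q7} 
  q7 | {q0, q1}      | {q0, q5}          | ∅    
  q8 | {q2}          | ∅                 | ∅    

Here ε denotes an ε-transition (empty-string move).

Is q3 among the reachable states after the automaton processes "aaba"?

Start: ε-closure({q0}) = {q0, q7}.
Read 'a': {q0, q7} → {q0, q1, q7}.
Read 'a': {q0, q1, q7} → {q0, q1, q2, q5, q6, q7}.
Read 'b': {q0, q1, q2, q5, q6, q7} → {q0, q2, q3, q5, q7, q8}.
Read 'a': {q0, q2, q3, q5, q7, q8} → {q0, q1, q2, q5, q7}.
State q3 is not in {q0, q1, q2, q5, q7}.

No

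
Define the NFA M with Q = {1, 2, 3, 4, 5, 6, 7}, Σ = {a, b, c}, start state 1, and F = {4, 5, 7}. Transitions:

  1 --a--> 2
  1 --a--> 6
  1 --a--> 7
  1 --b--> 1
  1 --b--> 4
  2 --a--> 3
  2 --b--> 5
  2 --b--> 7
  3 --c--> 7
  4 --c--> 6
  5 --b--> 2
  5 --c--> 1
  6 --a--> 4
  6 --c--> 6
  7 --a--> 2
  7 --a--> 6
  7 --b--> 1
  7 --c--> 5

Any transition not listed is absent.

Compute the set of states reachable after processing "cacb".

∅

Start in {1}.
Read 'c': 1→∅; now ∅.
The set is empty and remains empty for the remaining 3 symbols.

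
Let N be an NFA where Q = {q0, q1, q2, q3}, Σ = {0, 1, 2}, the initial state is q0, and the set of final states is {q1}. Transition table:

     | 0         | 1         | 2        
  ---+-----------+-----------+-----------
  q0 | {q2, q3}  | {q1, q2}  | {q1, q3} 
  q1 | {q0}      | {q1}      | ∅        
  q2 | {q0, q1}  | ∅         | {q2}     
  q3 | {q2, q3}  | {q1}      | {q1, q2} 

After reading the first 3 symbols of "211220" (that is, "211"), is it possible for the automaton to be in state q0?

Start in {q0}.
Read '2': {q0} → {q1, q3}.
Read '1': {q1, q3} → {q1}.
Read '1': {q1} → {q1}.
State q0 is not in {q1}.

No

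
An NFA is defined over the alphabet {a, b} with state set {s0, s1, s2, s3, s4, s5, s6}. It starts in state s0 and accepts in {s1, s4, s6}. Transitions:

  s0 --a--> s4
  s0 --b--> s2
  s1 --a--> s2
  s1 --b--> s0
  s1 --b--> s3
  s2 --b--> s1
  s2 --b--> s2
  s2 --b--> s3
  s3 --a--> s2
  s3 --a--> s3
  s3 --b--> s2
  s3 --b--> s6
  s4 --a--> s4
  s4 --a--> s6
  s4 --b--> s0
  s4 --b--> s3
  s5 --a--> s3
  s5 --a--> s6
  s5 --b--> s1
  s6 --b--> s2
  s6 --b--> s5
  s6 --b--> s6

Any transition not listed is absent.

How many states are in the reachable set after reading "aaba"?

4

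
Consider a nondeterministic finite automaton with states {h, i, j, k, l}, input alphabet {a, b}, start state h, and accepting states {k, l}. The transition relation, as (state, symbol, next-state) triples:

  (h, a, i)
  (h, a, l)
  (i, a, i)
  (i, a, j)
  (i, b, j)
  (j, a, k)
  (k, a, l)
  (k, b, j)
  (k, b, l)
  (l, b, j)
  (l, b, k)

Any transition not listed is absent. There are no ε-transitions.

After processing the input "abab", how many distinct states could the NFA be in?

3

Start in {h}.
Read 'a': {h} → {i, l}.
Read 'b': {i, l} → {j, k}.
Read 'a': {j, k} → {k, l}.
Read 'b': {k, l} → {j, k, l}.
That set has 3 states.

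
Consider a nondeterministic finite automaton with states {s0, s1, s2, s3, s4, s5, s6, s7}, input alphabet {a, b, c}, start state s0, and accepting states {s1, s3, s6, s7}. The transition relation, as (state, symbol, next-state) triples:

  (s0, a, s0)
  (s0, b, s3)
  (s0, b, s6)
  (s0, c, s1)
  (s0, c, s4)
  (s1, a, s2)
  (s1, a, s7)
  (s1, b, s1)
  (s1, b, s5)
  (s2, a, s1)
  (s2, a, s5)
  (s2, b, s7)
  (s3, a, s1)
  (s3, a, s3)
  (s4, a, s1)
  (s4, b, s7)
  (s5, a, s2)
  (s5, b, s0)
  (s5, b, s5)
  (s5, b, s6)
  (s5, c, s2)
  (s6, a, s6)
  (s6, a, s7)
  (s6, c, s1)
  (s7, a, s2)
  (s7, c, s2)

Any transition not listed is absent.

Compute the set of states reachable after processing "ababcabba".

{s0, s1, s2, s3, s6, s7}

Start in {s0}.
Read 'a': s0→{s0}; now {s0}.
Read 'b': s0→{s3, s6}; now {s3, s6}.
Read 'a': s3→{s1, s3}, s6→{s6, s7}; now {s1, s3, s6, s7}.
Read 'b': s1→{s1, s5}, s3→∅, s6→∅, s7→∅; now {s1, s5}.
Read 'c': s1→∅, s5→{s2}; now {s2}.
Read 'a': s2→{s1, s5}; now {s1, s5}.
Read 'b': s1→{s1, s5}, s5→{s0, s5, s6}; now {s0, s1, s5, s6}.
Read 'b': s0→{s3, s6}, s1→{s1, s5}, s5→{s0, s5, s6}, s6→∅; now {s0, s1, s3, s5, s6}.
Read 'a': s0→{s0}, s1→{s2, s7}, s3→{s1, s3}, s5→{s2}, s6→{s6, s7}; now {s0, s1, s2, s3, s6, s7}.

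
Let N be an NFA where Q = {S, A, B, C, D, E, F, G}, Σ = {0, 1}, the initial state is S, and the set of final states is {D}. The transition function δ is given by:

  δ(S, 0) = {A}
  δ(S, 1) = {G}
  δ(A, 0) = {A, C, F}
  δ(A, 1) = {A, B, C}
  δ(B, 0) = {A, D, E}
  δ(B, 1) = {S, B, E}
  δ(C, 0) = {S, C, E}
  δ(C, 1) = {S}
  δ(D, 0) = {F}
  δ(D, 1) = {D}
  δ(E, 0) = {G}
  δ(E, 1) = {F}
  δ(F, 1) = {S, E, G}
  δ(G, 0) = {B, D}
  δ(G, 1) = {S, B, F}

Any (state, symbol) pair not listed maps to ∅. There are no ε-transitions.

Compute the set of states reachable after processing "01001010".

Start in {S}.
Read '0': {S} → {A}.
Read '1': {A} → {A, B, C}.
Read '0': {A, B, C} → {S, A, C, D, E, F}.
Read '0': {S, A, C, D, E, F} → {S, A, C, E, F, G}.
Read '1': {S, A, C, E, F, G} → {S, A, B, C, E, F, G}.
Read '0': {S, A, B, C, E, F, G} → {S, A, B, C, D, E, F, G}.
Read '1': {S, A, B, C, D, E, F, G} → {S, A, B, C, D, E, F, G}.
Read '0': {S, A, B, C, D, E, F, G} → {S, A, B, C, D, E, F, G}.

{S, A, B, C, D, E, F, G}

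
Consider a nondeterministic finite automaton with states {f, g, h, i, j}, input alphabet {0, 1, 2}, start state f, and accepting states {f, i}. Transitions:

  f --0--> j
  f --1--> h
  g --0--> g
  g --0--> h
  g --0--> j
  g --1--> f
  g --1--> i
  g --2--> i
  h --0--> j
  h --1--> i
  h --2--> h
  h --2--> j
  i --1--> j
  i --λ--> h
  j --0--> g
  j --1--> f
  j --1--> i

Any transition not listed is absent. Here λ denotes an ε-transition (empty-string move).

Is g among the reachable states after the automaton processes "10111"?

Start in {f}.
Read '1': f→{h}; now {h}.
Read '0': h→{j}; now {j}.
Read '1': j→{f, i}; union {f, i}; ε-closure = {f, h, i}.
Read '1': f→{h}, h→{i}, i→{j}; now {h, i, j}.
Read '1': h→{i}, i→{j}, j→{f, i}; union {f, i, j}; ε-closure = {f, h, i, j}.
State g is not in {f, h, i, j}.

No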